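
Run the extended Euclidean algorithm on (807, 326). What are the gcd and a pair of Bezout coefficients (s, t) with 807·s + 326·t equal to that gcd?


Euclidean algorithm on (807, 326) — divide until remainder is 0:
  807 = 2 · 326 + 155
  326 = 2 · 155 + 16
  155 = 9 · 16 + 11
  16 = 1 · 11 + 5
  11 = 2 · 5 + 1
  5 = 5 · 1 + 0
gcd(807, 326) = 1.
Track Bezout coefficients alongside the remainders: start with r₀ = 807 = a·1 + b·0 (s = 1, t = 0) and r₁ = 326 = a·0 + b·1 (s = 0, t = 1); each new remainder r_{k+1} = r_{k-1} − q_k·r_k inherits s_{k+1} = s_{k-1} − q_k·s_k, t_{k+1} = t_{k-1} − q_k·t_k, so r_k = a·s_k + b·t_k at every step:
  q = 2: r = 155, s = 1 − 2·0 = 1, t = 0 − 2·1 = -2  (check: 807·1 + 326·(-2) = 155)
  q = 2: r = 16, s = 0 − 2·1 = -2, t = 1 − 2·(-2) = 5  (check: 807·(-2) + 326·5 = 16)
  q = 9: r = 11, s = 1 − 9·(-2) = 19, t = -2 − 9·5 = -47  (check: 807·19 + 326·(-47) = 11)
  q = 1: r = 5, s = -2 − 1·19 = -21, t = 5 − 1·(-47) = 52  (check: 807·(-21) + 326·52 = 5)
  q = 2: r = 1, s = 19 − 2·(-21) = 61, t = -47 − 2·52 = -151  (check: 807·61 + 326·(-151) = 1)
The row with r = 1 (the gcd) gives the Bezout coefficients s = 61, t = -151.
Result: 807 · (61) + 326 · (-151) = 1.

gcd(807, 326) = 1; s = 61, t = -151 (check: 807·61 + 326·(-151) = 1).


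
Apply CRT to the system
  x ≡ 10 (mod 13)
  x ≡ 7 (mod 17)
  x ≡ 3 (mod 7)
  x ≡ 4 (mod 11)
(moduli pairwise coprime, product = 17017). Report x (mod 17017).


Product of moduli M = 13 · 17 · 7 · 11 = 17017.
Merge one congruence at a time:
  Start: x ≡ 10 (mod 13).
  Combine with x ≡ 7 (mod 17); new modulus lcm = 221.
    Write x = 10 + 13·t and substitute into x ≡ 7 (mod 17): 13·t ≡ 7 − 10 = -3 (mod 17).
    Reduce coefficients mod 17: 13·t ≡ 14 (mod 17).
    The inverse of 13 mod 17 is 4 (since 13·4 = 52 = 3·17 + 1), so t ≡ 4·14 = 56 ≡ 5 (mod 17).
    Then x = 10 + 13·5 = 75, valid modulo lcm(13, 17) = 221: x ≡ 75 (mod 221).
  Combine with x ≡ 3 (mod 7); new modulus lcm = 1547.
    Write x = 75 + 221·t and substitute into x ≡ 3 (mod 7): 221·t ≡ 3 − 75 = -72 (mod 7).
    Reduce coefficients mod 7: 4·t ≡ 5 (mod 7).
    The inverse of 4 mod 7 is 2 (since 4·2 = 8 = 1·7 + 1), so t ≡ 2·5 = 10 ≡ 3 (mod 7).
    Then x = 75 + 221·3 = 738, valid modulo lcm(221, 7) = 1547: x ≡ 738 (mod 1547).
  Combine with x ≡ 4 (mod 11); new modulus lcm = 17017.
    Write x = 738 + 1547·t and substitute into x ≡ 4 (mod 11): 1547·t ≡ 4 − 738 = -734 (mod 11).
    Reduce coefficients mod 11: 7·t ≡ 3 (mod 11).
    The inverse of 7 mod 11 is 8 (since 7·8 = 56 = 5·11 + 1), so t ≡ 8·3 = 24 ≡ 2 (mod 11).
    Then x = 738 + 1547·2 = 3832, valid modulo lcm(1547, 11) = 17017: x ≡ 3832 (mod 17017).
Verify against each original: 3832 mod 13 = 10, 3832 mod 17 = 7, 3832 mod 7 = 3, 3832 mod 11 = 4.

x ≡ 3832 (mod 17017).


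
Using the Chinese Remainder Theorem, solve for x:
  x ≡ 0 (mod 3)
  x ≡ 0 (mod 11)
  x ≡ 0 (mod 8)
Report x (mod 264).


Moduli 3, 11, 8 are pairwise coprime; by CRT there is a unique solution modulo M = 3 · 11 · 8 = 264.
Solve pairwise, accumulating the modulus:
  Start with x ≡ 0 (mod 3).
  Combine with x ≡ 0 (mod 11): since gcd(3, 11) = 1, we get a unique residue mod 33.
    Write x = 0 + 3·t and substitute into x ≡ 0 (mod 11): 3·t ≡ 0 − 0 = 0 (mod 11).
    The inverse of 3 mod 11 is 4 (since 3·4 = 12 = 1·11 + 1), so t ≡ 4·0 = 0 ≡ 0 (mod 11).
    Then x = 0 + 3·0 = 0, valid modulo lcm(3, 11) = 33: x ≡ 0 (mod 33).
  Combine with x ≡ 0 (mod 8): since gcd(33, 8) = 1, we get a unique residue mod 264.
    Write x = 0 + 33·t and substitute into x ≡ 0 (mod 8): 33·t ≡ 0 − 0 = 0 (mod 8).
    Reduce coefficients mod 8: 1·t ≡ 0 (mod 8).
    So t ≡ 0 (mod 8).
    Then x = 0 + 33·0 = 0, valid modulo lcm(33, 8) = 264: x ≡ 0 (mod 264).
Verify: 0 mod 3 = 0 ✓, 0 mod 11 = 0 ✓, 0 mod 8 = 0 ✓.

x ≡ 0 (mod 264).


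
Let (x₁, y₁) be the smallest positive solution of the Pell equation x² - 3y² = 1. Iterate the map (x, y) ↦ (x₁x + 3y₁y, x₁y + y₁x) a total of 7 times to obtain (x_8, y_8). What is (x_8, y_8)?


Step 1: Find the fundamental solution (x₁, y₁) of x² - 3y² = 1.
  Expand √3 as a continued fraction. a₀ = ⌊√3⌋ = 1; iterate m_{k+1} = d_k·a_k − m_k, d_{k+1} = (3 − m_{k+1}²)/d_k, a_{k+1} = ⌊(a₀ + m_{k+1})/d_{k+1}⌋ (starting m₀ = 0, d₀ = 1), with convergents p_k = a_k·p_{k-1} + p_{k-2}, q_k = a_k·q_{k-1} + q_{k-2} (p₋₁ = 1, q₋₁ = 0):
  k = 0: a₀ = 1; p₀/q₀ = 1/1; p₀² − 3·q₀² = 1 − 3 = -2.
  k = 1: m = 1, d = 2, a = ⌊(1 + 1)/2⌋ = 1; p/q = (1·1 + 1)/(1·1 + 0) = 2/1; p² − 3·q² = 4 − 3 = 1.
  The first convergent with p² − 3·q² = 1 gives the fundamental solution (x₁, y₁) = (2, 1).
Step 2: Apply the recurrence (x_{n+1}, y_{n+1}) = (x₁x_n + 3y₁y_n, x₁y_n + y₁x_n) repeatedly.
  From (x_1, y_1) = (2, 1): x_2 = 2·2 + 3·1·1 = 7; y_2 = 2·1 + 1·2 = 4.
  From (x_2, y_2) = (7, 4): x_3 = 2·7 + 3·1·4 = 26; y_3 = 2·4 + 1·7 = 15.
  From (x_3, y_3) = (26, 15): x_4 = 2·26 + 3·1·15 = 97; y_4 = 2·15 + 1·26 = 56.
  From (x_4, y_4) = (97, 56): x_5 = 2·97 + 3·1·56 = 362; y_5 = 2·56 + 1·97 = 209.
  From (x_5, y_5) = (362, 209): x_6 = 2·362 + 3·1·209 = 1351; y_6 = 2·209 + 1·362 = 780.
  From (x_6, y_6) = (1351, 780): x_7 = 2·1351 + 3·1·780 = 5042; y_7 = 2·780 + 1·1351 = 2911.
  From (x_7, y_7) = (5042, 2911): x_8 = 2·5042 + 3·1·2911 = 18817; y_8 = 2·2911 + 1·5042 = 10864.
Step 3: Verify x_8² - 3·y_8² = 354079489 - 354079488 = 1 (should be 1). ✓

(x_1, y_1) = (2, 1); (x_8, y_8) = (18817, 10864).


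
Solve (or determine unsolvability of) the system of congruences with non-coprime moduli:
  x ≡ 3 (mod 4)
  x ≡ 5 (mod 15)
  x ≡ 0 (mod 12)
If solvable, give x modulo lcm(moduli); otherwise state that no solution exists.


Moduli 4, 15, 12 are not pairwise coprime, so CRT works modulo lcm(m_i) when all pairwise compatibility conditions hold.
Pairwise compatibility: gcd(m_i, m_j) must divide a_i - a_j for every pair.
Merge one congruence at a time:
  Start: x ≡ 3 (mod 4).
  Combine with x ≡ 5 (mod 15): gcd(4, 15) = 1; 5 - 3 = 2, which IS divisible by 1, so compatible.
    Write x = 3 + 4·t and substitute into x ≡ 5 (mod 15): 4·t ≡ 5 − 3 = 2 (mod 15).
    The inverse of 4 mod 15 is 4 (since 4·4 = 16 = 1·15 + 1), so t ≡ 4·2 = 8 ≡ 8 (mod 15).
    Then x = 3 + 4·8 = 35, valid modulo lcm(4, 15) = 60: x ≡ 35 (mod 60).
  Combine with x ≡ 0 (mod 12): gcd(60, 12) = 12, and 0 - 35 = -35 is NOT divisible by 12.
    ⇒ system is inconsistent (no integer solution).

No solution (the system is inconsistent).


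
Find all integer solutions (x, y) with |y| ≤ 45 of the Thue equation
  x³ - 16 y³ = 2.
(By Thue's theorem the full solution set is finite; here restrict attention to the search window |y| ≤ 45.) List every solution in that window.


The equation is x³ - 16y³ = 2. For fixed y, x³ = 16·y³ + 2, so a solution requires the RHS to be a perfect cube.
Strategy: iterate y from -45 to 45, compute RHS = 16·y³ + 2, and check whether it is a (positive or negative) perfect cube.
Check small values of y:
  y = 0: RHS = 2 is not a perfect cube.
  y = 1: RHS = 18 is not a perfect cube.
  y = -1: RHS = -14 is not a perfect cube.
  y = 2: RHS = 130 is not a perfect cube.
  y = -2: RHS = -126 is not a perfect cube.
  y = 3: RHS = 434 is not a perfect cube.
  y = -3: RHS = -430 is not a perfect cube.
Continuing the search up to |y| = 45 finds no solutions either.
No (x, y) in the scanned range satisfies the equation.

No integer solutions with |y| ≤ 45.


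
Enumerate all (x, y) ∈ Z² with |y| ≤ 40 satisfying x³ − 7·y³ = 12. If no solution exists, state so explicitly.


The equation is x³ - 7y³ = 12. For fixed y, x³ = 7·y³ + 12, so a solution requires the RHS to be a perfect cube.
Strategy: iterate y from -40 to 40, compute RHS = 7·y³ + 12, and check whether it is a (positive or negative) perfect cube.
Check small values of y:
  y = 0: RHS = 12 is not a perfect cube.
  y = 1: RHS = 19 is not a perfect cube.
  y = -1: RHS = 5 is not a perfect cube.
  y = 2: RHS = 68 is not a perfect cube.
  y = -2: RHS = -44 is not a perfect cube.
  y = 3: RHS = 201 is not a perfect cube.
  y = -3: RHS = -177 is not a perfect cube.
Continuing the search up to |y| = 40 finds no solutions either.
No (x, y) in the scanned range satisfies the equation.

No integer solutions with |y| ≤ 40.


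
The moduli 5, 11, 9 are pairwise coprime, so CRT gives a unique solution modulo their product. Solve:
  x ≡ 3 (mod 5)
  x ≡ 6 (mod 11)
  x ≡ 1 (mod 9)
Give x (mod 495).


Moduli 5, 11, 9 are pairwise coprime; by CRT there is a unique solution modulo M = 5 · 11 · 9 = 495.
Solve pairwise, accumulating the modulus:
  Start with x ≡ 3 (mod 5).
  Combine with x ≡ 6 (mod 11): since gcd(5, 11) = 1, we get a unique residue mod 55.
    Write x = 3 + 5·t and substitute into x ≡ 6 (mod 11): 5·t ≡ 6 − 3 = 3 (mod 11).
    The inverse of 5 mod 11 is 9 (since 5·9 = 45 = 4·11 + 1), so t ≡ 9·3 = 27 ≡ 5 (mod 11).
    Then x = 3 + 5·5 = 28, valid modulo lcm(5, 11) = 55: x ≡ 28 (mod 55).
  Combine with x ≡ 1 (mod 9): since gcd(55, 9) = 1, we get a unique residue mod 495.
    Write x = 28 + 55·t and substitute into x ≡ 1 (mod 9): 55·t ≡ 1 − 28 = -27 (mod 9).
    Reduce coefficients mod 9: 1·t ≡ 0 (mod 9).
    So t ≡ 0 (mod 9).
    Then x = 28 + 55·0 = 28, valid modulo lcm(55, 9) = 495: x ≡ 28 (mod 495).
Verify: 28 mod 5 = 3 ✓, 28 mod 11 = 6 ✓, 28 mod 9 = 1 ✓.

x ≡ 28 (mod 495).


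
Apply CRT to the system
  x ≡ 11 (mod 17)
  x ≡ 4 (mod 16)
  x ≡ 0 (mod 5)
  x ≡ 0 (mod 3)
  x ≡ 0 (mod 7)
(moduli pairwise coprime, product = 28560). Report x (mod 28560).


Product of moduli M = 17 · 16 · 5 · 3 · 7 = 28560.
Merge one congruence at a time:
  Start: x ≡ 11 (mod 17).
  Combine with x ≡ 4 (mod 16); new modulus lcm = 272.
    Write x = 11 + 17·t and substitute into x ≡ 4 (mod 16): 17·t ≡ 4 − 11 = -7 (mod 16).
    Reduce coefficients mod 16: 1·t ≡ 9 (mod 16).
    So t ≡ 9 (mod 16).
    Then x = 11 + 17·9 = 164, valid modulo lcm(17, 16) = 272: x ≡ 164 (mod 272).
  Combine with x ≡ 0 (mod 5); new modulus lcm = 1360.
    Write x = 164 + 272·t and substitute into x ≡ 0 (mod 5): 272·t ≡ 0 − 164 = -164 (mod 5).
    Reduce coefficients mod 5: 2·t ≡ 1 (mod 5).
    The inverse of 2 mod 5 is 3 (since 2·3 = 6 = 1·5 + 1), so t ≡ 3·1 = 3 ≡ 3 (mod 5).
    Then x = 164 + 272·3 = 980, valid modulo lcm(272, 5) = 1360: x ≡ 980 (mod 1360).
  Combine with x ≡ 0 (mod 3); new modulus lcm = 4080.
    Write x = 980 + 1360·t and substitute into x ≡ 0 (mod 3): 1360·t ≡ 0 − 980 = -980 (mod 3).
    Reduce coefficients mod 3: 1·t ≡ 1 (mod 3).
    So t ≡ 1 (mod 3).
    Then x = 980 + 1360·1 = 2340, valid modulo lcm(1360, 3) = 4080: x ≡ 2340 (mod 4080).
  Combine with x ≡ 0 (mod 7); new modulus lcm = 28560.
    Write x = 2340 + 4080·t and substitute into x ≡ 0 (mod 7): 4080·t ≡ 0 − 2340 = -2340 (mod 7).
    Reduce coefficients mod 7: 6·t ≡ 5 (mod 7).
    The inverse of 6 mod 7 is 6 (since 6·6 = 36 = 5·7 + 1), so t ≡ 6·5 = 30 ≡ 2 (mod 7).
    Then x = 2340 + 4080·2 = 10500, valid modulo lcm(4080, 7) = 28560: x ≡ 10500 (mod 28560).
Verify against each original: 10500 mod 17 = 11, 10500 mod 16 = 4, 10500 mod 5 = 0, 10500 mod 3 = 0, 10500 mod 7 = 0.

x ≡ 10500 (mod 28560).


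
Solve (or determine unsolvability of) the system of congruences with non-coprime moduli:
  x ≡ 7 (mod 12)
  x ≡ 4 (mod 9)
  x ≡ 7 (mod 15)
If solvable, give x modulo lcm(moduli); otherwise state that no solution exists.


Moduli 12, 9, 15 are not pairwise coprime, so CRT works modulo lcm(m_i) when all pairwise compatibility conditions hold.
Pairwise compatibility: gcd(m_i, m_j) must divide a_i - a_j for every pair.
Merge one congruence at a time:
  Start: x ≡ 7 (mod 12).
  Combine with x ≡ 4 (mod 9): gcd(12, 9) = 3; 4 - 7 = -3, which IS divisible by 3, so compatible.
    Write x = 7 + 12·t and substitute into x ≡ 4 (mod 9): 12·t ≡ 4 − 7 = -3 (mod 9).
    Divide the congruence (and modulus) by g = 3: 4·t ≡ -1 (mod 3).
    Reduce coefficients mod 3: 1·t ≡ 2 (mod 3).
    So t ≡ 2 (mod 3).
    Then x = 7 + 12·2 = 31, valid modulo lcm(12, 9) = 36: x ≡ 31 (mod 36).
  Combine with x ≡ 7 (mod 15): gcd(36, 15) = 3; 7 - 31 = -24, which IS divisible by 3, so compatible.
    Write x = 31 + 36·t and substitute into x ≡ 7 (mod 15): 36·t ≡ 7 − 31 = -24 (mod 15).
    Divide the congruence (and modulus) by g = 3: 12·t ≡ -8 (mod 5).
    Reduce coefficients mod 5: 2·t ≡ 2 (mod 5).
    The inverse of 2 mod 5 is 3 (since 2·3 = 6 = 1·5 + 1), so t ≡ 3·2 = 6 ≡ 1 (mod 5).
    Then x = 31 + 36·1 = 67, valid modulo lcm(36, 15) = 180: x ≡ 67 (mod 180).
Verify: 67 mod 12 = 7, 67 mod 9 = 4, 67 mod 15 = 7.

x ≡ 67 (mod 180).


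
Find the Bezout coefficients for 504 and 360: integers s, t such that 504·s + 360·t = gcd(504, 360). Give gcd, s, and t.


Euclidean algorithm on (504, 360) — divide until remainder is 0:
  504 = 1 · 360 + 144
  360 = 2 · 144 + 72
  144 = 2 · 72 + 0
gcd(504, 360) = 72.
Track Bezout coefficients alongside the remainders: start with r₀ = 504 = a·1 + b·0 (s = 1, t = 0) and r₁ = 360 = a·0 + b·1 (s = 0, t = 1); each new remainder r_{k+1} = r_{k-1} − q_k·r_k inherits s_{k+1} = s_{k-1} − q_k·s_k, t_{k+1} = t_{k-1} − q_k·t_k, so r_k = a·s_k + b·t_k at every step:
  q = 1: r = 144, s = 1 − 1·0 = 1, t = 0 − 1·1 = -1  (check: 504·1 + 360·(-1) = 144)
  q = 2: r = 72, s = 0 − 2·1 = -2, t = 1 − 2·(-1) = 3  (check: 504·(-2) + 360·3 = 72)
The row with r = 72 (the gcd) gives the Bezout coefficients s = -2, t = 3.
Result: 504 · (-2) + 360 · (3) = 72.

gcd(504, 360) = 72; s = -2, t = 3 (check: 504·(-2) + 360·3 = 72).


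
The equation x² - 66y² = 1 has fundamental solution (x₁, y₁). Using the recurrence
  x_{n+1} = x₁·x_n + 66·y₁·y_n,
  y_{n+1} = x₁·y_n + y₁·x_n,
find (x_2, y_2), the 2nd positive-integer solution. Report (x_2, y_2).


Step 1: Find the fundamental solution (x₁, y₁) of x² - 66y² = 1.
  Expand √66 as a continued fraction. a₀ = ⌊√66⌋ = 8; iterate m_{k+1} = d_k·a_k − m_k, d_{k+1} = (66 − m_{k+1}²)/d_k, a_{k+1} = ⌊(a₀ + m_{k+1})/d_{k+1}⌋ (starting m₀ = 0, d₀ = 1), with convergents p_k = a_k·p_{k-1} + p_{k-2}, q_k = a_k·q_{k-1} + q_{k-2} (p₋₁ = 1, q₋₁ = 0):
  k = 0: a₀ = 8; p₀/q₀ = 8/1; p₀² − 66·q₀² = 64 − 66 = -2.
  k = 1: m = 8, d = 2, a = ⌊(8 + 8)/2⌋ = 8; p/q = (8·8 + 1)/(8·1 + 0) = 65/8; p² − 66·q² = 4225 − 4224 = 1.
  The first convergent with p² − 66·q² = 1 gives the fundamental solution (x₁, y₁) = (65, 8).
Step 2: Apply the recurrence (x_{n+1}, y_{n+1}) = (x₁x_n + 66y₁y_n, x₁y_n + y₁x_n) repeatedly.
  From (x_1, y_1) = (65, 8): x_2 = 65·65 + 66·8·8 = 8449; y_2 = 65·8 + 8·65 = 1040.
Step 3: Verify x_2² - 66·y_2² = 71385601 - 71385600 = 1 (should be 1). ✓

(x_1, y_1) = (65, 8); (x_2, y_2) = (8449, 1040).


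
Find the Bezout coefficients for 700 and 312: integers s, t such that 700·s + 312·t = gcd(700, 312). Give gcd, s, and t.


Euclidean algorithm on (700, 312) — divide until remainder is 0:
  700 = 2 · 312 + 76
  312 = 4 · 76 + 8
  76 = 9 · 8 + 4
  8 = 2 · 4 + 0
gcd(700, 312) = 4.
Track Bezout coefficients alongside the remainders: start with r₀ = 700 = a·1 + b·0 (s = 1, t = 0) and r₁ = 312 = a·0 + b·1 (s = 0, t = 1); each new remainder r_{k+1} = r_{k-1} − q_k·r_k inherits s_{k+1} = s_{k-1} − q_k·s_k, t_{k+1} = t_{k-1} − q_k·t_k, so r_k = a·s_k + b·t_k at every step:
  q = 2: r = 76, s = 1 − 2·0 = 1, t = 0 − 2·1 = -2  (check: 700·1 + 312·(-2) = 76)
  q = 4: r = 8, s = 0 − 4·1 = -4, t = 1 − 4·(-2) = 9  (check: 700·(-4) + 312·9 = 8)
  q = 9: r = 4, s = 1 − 9·(-4) = 37, t = -2 − 9·9 = -83  (check: 700·37 + 312·(-83) = 4)
The row with r = 4 (the gcd) gives the Bezout coefficients s = 37, t = -83.
Result: 700 · (37) + 312 · (-83) = 4.

gcd(700, 312) = 4; s = 37, t = -83 (check: 700·37 + 312·(-83) = 4).


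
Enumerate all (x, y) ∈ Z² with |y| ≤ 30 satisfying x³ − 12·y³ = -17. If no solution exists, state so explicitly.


The equation is x³ - 12y³ = -17. For fixed y, x³ = 12·y³ − 17, so a solution requires the RHS to be a perfect cube.
Strategy: iterate y from -30 to 30, compute RHS = 12·y³ − 17, and check whether it is a (positive or negative) perfect cube.
Check small values of y:
  y = 0: RHS = -17 is not a perfect cube.
  y = 1: RHS = -5 is not a perfect cube.
  y = -1: RHS = -29 is not a perfect cube.
  y = 2: RHS = 79 is not a perfect cube.
  y = -2: RHS = -113 is not a perfect cube.
  y = 3: RHS = 307 is not a perfect cube.
  y = -3: RHS = -341 is not a perfect cube.
Continuing the search up to |y| = 30 finds no solutions either.
No (x, y) in the scanned range satisfies the equation.

No integer solutions with |y| ≤ 30.


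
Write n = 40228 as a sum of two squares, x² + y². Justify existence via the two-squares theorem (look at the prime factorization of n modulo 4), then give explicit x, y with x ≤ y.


Step 1: Factor n = 40228 = 2^2 · 89 · 113.
Step 2: Check the mod-4 condition on each prime factor: 2 = 2 (special); 89 ≡ 1 (mod 4), exponent 1; 113 ≡ 1 (mod 4), exponent 1.
All primes ≡ 3 (mod 4) appear to even exponent (or don't appear), so by the two-squares theorem n IS expressible as a sum of two squares.
Step 3: Build a representation. Group n = k² · m with k = 2 and m = 89 · 113 = 10057 (a product of primes ≡ 1 (mod 4)); a representation of m scales to one of n via (k·x)² + (k·y)² = k²(x² + y²). Each prime p ≡ 1 (mod 4) is itself a sum of two squares; find a² by testing p − a² for a perfect square:
  89: 89 − 1² = 88, 89 − 2² = 85, 89 − 3² = 80, 89 − 4² = 73, 89 − 5² = 64 = 8² ⇒ 89 = 5² + 8².
  113: 113 − 1² = 112, 113 − 2² = 109, 113 − 3² = 104, 113 − 4² = 97, 113 − 5² = 88, 113 − 6² = 77, 113 − 7² = 64 = 8² ⇒ 113 = 7² + 8².
  Combine using the Brahmagupta–Fibonacci identity (a² + b²)(c² + d²) = (ac − bd)² + (ad + bc)² = (ac + bd)² + (ad − bc)²:
  89 · 113 = 10057: from (5² + 8²)(7² + 8²), take (5·7 − 8·8, 5·8 + 8·7) = (35 − 64, 40 + 56) = (-29, 96); dropping signs (only squares matter) gives (29, 96); check 29² + 96² = 841 + 9216 = 10057 ✓.
  Scale by k = 2: (2·29, 2·96) = (58, 192).
Step 4: Order so x ≤ y and verify: 58² + 192² = 3364 + 36864 = 40228 = n. ✓

n = 40228 = 58² + 192² (one valid representation with x ≤ y).


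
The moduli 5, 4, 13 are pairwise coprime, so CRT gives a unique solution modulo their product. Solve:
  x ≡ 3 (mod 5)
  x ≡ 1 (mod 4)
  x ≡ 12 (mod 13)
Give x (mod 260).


Moduli 5, 4, 13 are pairwise coprime; by CRT there is a unique solution modulo M = 5 · 4 · 13 = 260.
Solve pairwise, accumulating the modulus:
  Start with x ≡ 3 (mod 5).
  Combine with x ≡ 1 (mod 4): since gcd(5, 4) = 1, we get a unique residue mod 20.
    Write x = 3 + 5·t and substitute into x ≡ 1 (mod 4): 5·t ≡ 1 − 3 = -2 (mod 4).
    Reduce coefficients mod 4: 1·t ≡ 2 (mod 4).
    So t ≡ 2 (mod 4).
    Then x = 3 + 5·2 = 13, valid modulo lcm(5, 4) = 20: x ≡ 13 (mod 20).
  Combine with x ≡ 12 (mod 13): since gcd(20, 13) = 1, we get a unique residue mod 260.
    Write x = 13 + 20·t and substitute into x ≡ 12 (mod 13): 20·t ≡ 12 − 13 = -1 (mod 13).
    Reduce coefficients mod 13: 7·t ≡ 12 (mod 13).
    The inverse of 7 mod 13 is 2 (since 7·2 = 14 = 1·13 + 1), so t ≡ 2·12 = 24 ≡ 11 (mod 13).
    Then x = 13 + 20·11 = 233, valid modulo lcm(20, 13) = 260: x ≡ 233 (mod 260).
Verify: 233 mod 5 = 3 ✓, 233 mod 4 = 1 ✓, 233 mod 13 = 12 ✓.

x ≡ 233 (mod 260).


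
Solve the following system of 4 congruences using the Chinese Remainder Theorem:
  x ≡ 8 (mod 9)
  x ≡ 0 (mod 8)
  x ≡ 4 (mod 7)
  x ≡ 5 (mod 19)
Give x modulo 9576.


Product of moduli M = 9 · 8 · 7 · 19 = 9576.
Merge one congruence at a time:
  Start: x ≡ 8 (mod 9).
  Combine with x ≡ 0 (mod 8); new modulus lcm = 72.
    Write x = 8 + 9·t and substitute into x ≡ 0 (mod 8): 9·t ≡ 0 − 8 = -8 (mod 8).
    Reduce coefficients mod 8: 1·t ≡ 0 (mod 8).
    So t ≡ 0 (mod 8).
    Then x = 8 + 9·0 = 8, valid modulo lcm(9, 8) = 72: x ≡ 8 (mod 72).
  Combine with x ≡ 4 (mod 7); new modulus lcm = 504.
    Write x = 8 + 72·t and substitute into x ≡ 4 (mod 7): 72·t ≡ 4 − 8 = -4 (mod 7).
    Reduce coefficients mod 7: 2·t ≡ 3 (mod 7).
    The inverse of 2 mod 7 is 4 (since 2·4 = 8 = 1·7 + 1), so t ≡ 4·3 = 12 ≡ 5 (mod 7).
    Then x = 8 + 72·5 = 368, valid modulo lcm(72, 7) = 504: x ≡ 368 (mod 504).
  Combine with x ≡ 5 (mod 19); new modulus lcm = 9576.
    Write x = 368 + 504·t and substitute into x ≡ 5 (mod 19): 504·t ≡ 5 − 368 = -363 (mod 19).
    Reduce coefficients mod 19: 10·t ≡ 17 (mod 19).
    The inverse of 10 mod 19 is 2 (since 10·2 = 20 = 1·19 + 1), so t ≡ 2·17 = 34 ≡ 15 (mod 19).
    Then x = 368 + 504·15 = 7928, valid modulo lcm(504, 19) = 9576: x ≡ 7928 (mod 9576).
Verify against each original: 7928 mod 9 = 8, 7928 mod 8 = 0, 7928 mod 7 = 4, 7928 mod 19 = 5.

x ≡ 7928 (mod 9576).


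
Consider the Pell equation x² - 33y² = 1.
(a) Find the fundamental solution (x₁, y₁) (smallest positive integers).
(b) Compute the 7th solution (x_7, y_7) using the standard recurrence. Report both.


Step 1: Find the fundamental solution (x₁, y₁) of x² - 33y² = 1.
  Expand √33 as a continued fraction. a₀ = ⌊√33⌋ = 5; iterate m_{k+1} = d_k·a_k − m_k, d_{k+1} = (33 − m_{k+1}²)/d_k, a_{k+1} = ⌊(a₀ + m_{k+1})/d_{k+1}⌋ (starting m₀ = 0, d₀ = 1), with convergents p_k = a_k·p_{k-1} + p_{k-2}, q_k = a_k·q_{k-1} + q_{k-2} (p₋₁ = 1, q₋₁ = 0):
  k = 0: a₀ = 5; p₀/q₀ = 5/1; p₀² − 33·q₀² = 25 − 33 = -8.
  k = 1: m = 5, d = 8, a = ⌊(5 + 5)/8⌋ = 1; p/q = (1·5 + 1)/(1·1 + 0) = 6/1; p² − 33·q² = 36 − 33 = 3.
  k = 2: m = 3, d = 3, a = ⌊(5 + 3)/3⌋ = 2; p/q = (2·6 + 5)/(2·1 + 1) = 17/3; p² − 33·q² = 289 − 297 = -8.
  k = 3: m = 3, d = 8, a = ⌊(5 + 3)/8⌋ = 1; p/q = (1·17 + 6)/(1·3 + 1) = 23/4; p² − 33·q² = 529 − 528 = 1.
  The first convergent with p² − 33·q² = 1 gives the fundamental solution (x₁, y₁) = (23, 4).
Step 2: Apply the recurrence (x_{n+1}, y_{n+1}) = (x₁x_n + 33y₁y_n, x₁y_n + y₁x_n) repeatedly.
  From (x_1, y_1) = (23, 4): x_2 = 23·23 + 33·4·4 = 1057; y_2 = 23·4 + 4·23 = 184.
  From (x_2, y_2) = (1057, 184): x_3 = 23·1057 + 33·4·184 = 48599; y_3 = 23·184 + 4·1057 = 8460.
  From (x_3, y_3) = (48599, 8460): x_4 = 23·48599 + 33·4·8460 = 2234497; y_4 = 23·8460 + 4·48599 = 388976.
  From (x_4, y_4) = (2234497, 388976): x_5 = 23·2234497 + 33·4·388976 = 102738263; y_5 = 23·388976 + 4·2234497 = 17884436.
  From (x_5, y_5) = (102738263, 17884436): x_6 = 23·102738263 + 33·4·17884436 = 4723725601; y_6 = 23·17884436 + 4·102738263 = 822295080.
  From (x_6, y_6) = (4723725601, 822295080): x_7 = 23·4723725601 + 33·4·822295080 = 217188639383; y_7 = 23·822295080 + 4·4723725601 = 37807689244.
Step 3: Verify x_7² - 33·y_7² = 47170905077038818620689 - 47170905077038818620688 = 1 (should be 1). ✓

(x_1, y_1) = (23, 4); (x_7, y_7) = (217188639383, 37807689244).


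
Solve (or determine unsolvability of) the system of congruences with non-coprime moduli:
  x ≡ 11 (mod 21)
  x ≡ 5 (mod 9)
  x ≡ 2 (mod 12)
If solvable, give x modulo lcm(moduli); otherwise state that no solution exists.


Moduli 21, 9, 12 are not pairwise coprime, so CRT works modulo lcm(m_i) when all pairwise compatibility conditions hold.
Pairwise compatibility: gcd(m_i, m_j) must divide a_i - a_j for every pair.
Merge one congruence at a time:
  Start: x ≡ 11 (mod 21).
  Combine with x ≡ 5 (mod 9): gcd(21, 9) = 3; 5 - 11 = -6, which IS divisible by 3, so compatible.
    Write x = 11 + 21·t and substitute into x ≡ 5 (mod 9): 21·t ≡ 5 − 11 = -6 (mod 9).
    Divide the congruence (and modulus) by g = 3: 7·t ≡ -2 (mod 3).
    Reduce coefficients mod 3: 1·t ≡ 1 (mod 3).
    So t ≡ 1 (mod 3).
    Then x = 11 + 21·1 = 32, valid modulo lcm(21, 9) = 63: x ≡ 32 (mod 63).
  Combine with x ≡ 2 (mod 12): gcd(63, 12) = 3; 2 - 32 = -30, which IS divisible by 3, so compatible.
    Write x = 32 + 63·t and substitute into x ≡ 2 (mod 12): 63·t ≡ 2 − 32 = -30 (mod 12).
    Divide the congruence (and modulus) by g = 3: 21·t ≡ -10 (mod 4).
    Reduce coefficients mod 4: 1·t ≡ 2 (mod 4).
    So t ≡ 2 (mod 4).
    Then x = 32 + 63·2 = 158, valid modulo lcm(63, 12) = 252: x ≡ 158 (mod 252).
Verify: 158 mod 21 = 11, 158 mod 9 = 5, 158 mod 12 = 2.

x ≡ 158 (mod 252).


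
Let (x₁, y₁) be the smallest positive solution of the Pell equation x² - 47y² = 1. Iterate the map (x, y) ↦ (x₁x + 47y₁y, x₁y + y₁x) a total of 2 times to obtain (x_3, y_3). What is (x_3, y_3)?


Step 1: Find the fundamental solution (x₁, y₁) of x² - 47y² = 1.
  Expand √47 as a continued fraction. a₀ = ⌊√47⌋ = 6; iterate m_{k+1} = d_k·a_k − m_k, d_{k+1} = (47 − m_{k+1}²)/d_k, a_{k+1} = ⌊(a₀ + m_{k+1})/d_{k+1}⌋ (starting m₀ = 0, d₀ = 1), with convergents p_k = a_k·p_{k-1} + p_{k-2}, q_k = a_k·q_{k-1} + q_{k-2} (p₋₁ = 1, q₋₁ = 0):
  k = 0: a₀ = 6; p₀/q₀ = 6/1; p₀² − 47·q₀² = 36 − 47 = -11.
  k = 1: m = 6, d = 11, a = ⌊(6 + 6)/11⌋ = 1; p/q = (1·6 + 1)/(1·1 + 0) = 7/1; p² − 47·q² = 49 − 47 = 2.
  k = 2: m = 5, d = 2, a = ⌊(6 + 5)/2⌋ = 5; p/q = (5·7 + 6)/(5·1 + 1) = 41/6; p² − 47·q² = 1681 − 1692 = -11.
  k = 3: m = 5, d = 11, a = ⌊(6 + 5)/11⌋ = 1; p/q = (1·41 + 7)/(1·6 + 1) = 48/7; p² − 47·q² = 2304 − 2303 = 1.
  The first convergent with p² − 47·q² = 1 gives the fundamental solution (x₁, y₁) = (48, 7).
Step 2: Apply the recurrence (x_{n+1}, y_{n+1}) = (x₁x_n + 47y₁y_n, x₁y_n + y₁x_n) repeatedly.
  From (x_1, y_1) = (48, 7): x_2 = 48·48 + 47·7·7 = 4607; y_2 = 48·7 + 7·48 = 672.
  From (x_2, y_2) = (4607, 672): x_3 = 48·4607 + 47·7·672 = 442224; y_3 = 48·672 + 7·4607 = 64505.
Step 3: Verify x_3² - 47·y_3² = 195562066176 - 195562066175 = 1 (should be 1). ✓

(x_1, y_1) = (48, 7); (x_3, y_3) = (442224, 64505).


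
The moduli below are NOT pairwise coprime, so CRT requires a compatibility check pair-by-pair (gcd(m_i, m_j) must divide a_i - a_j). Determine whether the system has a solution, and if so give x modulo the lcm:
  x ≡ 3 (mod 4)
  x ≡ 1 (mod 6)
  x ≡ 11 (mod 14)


Moduli 4, 6, 14 are not pairwise coprime, so CRT works modulo lcm(m_i) when all pairwise compatibility conditions hold.
Pairwise compatibility: gcd(m_i, m_j) must divide a_i - a_j for every pair.
Merge one congruence at a time:
  Start: x ≡ 3 (mod 4).
  Combine with x ≡ 1 (mod 6): gcd(4, 6) = 2; 1 - 3 = -2, which IS divisible by 2, so compatible.
    Write x = 3 + 4·t and substitute into x ≡ 1 (mod 6): 4·t ≡ 1 − 3 = -2 (mod 6).
    Divide the congruence (and modulus) by g = 2: 2·t ≡ -1 (mod 3).
    Reduce coefficients mod 3: 2·t ≡ 2 (mod 3).
    The inverse of 2 mod 3 is 2 (since 2·2 = 4 = 1·3 + 1), so t ≡ 2·2 = 4 ≡ 1 (mod 3).
    Then x = 3 + 4·1 = 7, valid modulo lcm(4, 6) = 12: x ≡ 7 (mod 12).
  Combine with x ≡ 11 (mod 14): gcd(12, 14) = 2; 11 - 7 = 4, which IS divisible by 2, so compatible.
    Write x = 7 + 12·t and substitute into x ≡ 11 (mod 14): 12·t ≡ 11 − 7 = 4 (mod 14).
    Divide the congruence (and modulus) by g = 2: 6·t ≡ 2 (mod 7).
    The inverse of 6 mod 7 is 6 (since 6·6 = 36 = 5·7 + 1), so t ≡ 6·2 = 12 ≡ 5 (mod 7).
    Then x = 7 + 12·5 = 67, valid modulo lcm(12, 14) = 84: x ≡ 67 (mod 84).
Verify: 67 mod 4 = 3, 67 mod 6 = 1, 67 mod 14 = 11.

x ≡ 67 (mod 84).


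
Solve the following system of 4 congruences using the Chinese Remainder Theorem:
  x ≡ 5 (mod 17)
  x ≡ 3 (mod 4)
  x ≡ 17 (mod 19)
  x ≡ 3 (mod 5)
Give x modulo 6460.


Product of moduli M = 17 · 4 · 19 · 5 = 6460.
Merge one congruence at a time:
  Start: x ≡ 5 (mod 17).
  Combine with x ≡ 3 (mod 4); new modulus lcm = 68.
    Write x = 5 + 17·t and substitute into x ≡ 3 (mod 4): 17·t ≡ 3 − 5 = -2 (mod 4).
    Reduce coefficients mod 4: 1·t ≡ 2 (mod 4).
    So t ≡ 2 (mod 4).
    Then x = 5 + 17·2 = 39, valid modulo lcm(17, 4) = 68: x ≡ 39 (mod 68).
  Combine with x ≡ 17 (mod 19); new modulus lcm = 1292.
    Write x = 39 + 68·t and substitute into x ≡ 17 (mod 19): 68·t ≡ 17 − 39 = -22 (mod 19).
    Reduce coefficients mod 19: 11·t ≡ 16 (mod 19).
    The inverse of 11 mod 19 is 7 (since 11·7 = 77 = 4·19 + 1), so t ≡ 7·16 = 112 ≡ 17 (mod 19).
    Then x = 39 + 68·17 = 1195, valid modulo lcm(68, 19) = 1292: x ≡ 1195 (mod 1292).
  Combine with x ≡ 3 (mod 5); new modulus lcm = 6460.
    Write x = 1195 + 1292·t and substitute into x ≡ 3 (mod 5): 1292·t ≡ 3 − 1195 = -1192 (mod 5).
    Reduce coefficients mod 5: 2·t ≡ 3 (mod 5).
    The inverse of 2 mod 5 is 3 (since 2·3 = 6 = 1·5 + 1), so t ≡ 3·3 = 9 ≡ 4 (mod 5).
    Then x = 1195 + 1292·4 = 6363, valid modulo lcm(1292, 5) = 6460: x ≡ 6363 (mod 6460).
Verify against each original: 6363 mod 17 = 5, 6363 mod 4 = 3, 6363 mod 19 = 17, 6363 mod 5 = 3.

x ≡ 6363 (mod 6460).


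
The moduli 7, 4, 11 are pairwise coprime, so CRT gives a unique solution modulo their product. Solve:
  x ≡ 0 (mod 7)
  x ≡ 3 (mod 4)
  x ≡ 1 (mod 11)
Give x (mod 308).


Moduli 7, 4, 11 are pairwise coprime; by CRT there is a unique solution modulo M = 7 · 4 · 11 = 308.
Solve pairwise, accumulating the modulus:
  Start with x ≡ 0 (mod 7).
  Combine with x ≡ 3 (mod 4): since gcd(7, 4) = 1, we get a unique residue mod 28.
    Write x = 0 + 7·t and substitute into x ≡ 3 (mod 4): 7·t ≡ 3 − 0 = 3 (mod 4).
    Reduce coefficients mod 4: 3·t ≡ 3 (mod 4).
    The inverse of 3 mod 4 is 3 (since 3·3 = 9 = 2·4 + 1), so t ≡ 3·3 = 9 ≡ 1 (mod 4).
    Then x = 0 + 7·1 = 7, valid modulo lcm(7, 4) = 28: x ≡ 7 (mod 28).
  Combine with x ≡ 1 (mod 11): since gcd(28, 11) = 1, we get a unique residue mod 308.
    Write x = 7 + 28·t and substitute into x ≡ 1 (mod 11): 28·t ≡ 1 − 7 = -6 (mod 11).
    Reduce coefficients mod 11: 6·t ≡ 5 (mod 11).
    The inverse of 6 mod 11 is 2 (since 6·2 = 12 = 1·11 + 1), so t ≡ 2·5 = 10 ≡ 10 (mod 11).
    Then x = 7 + 28·10 = 287, valid modulo lcm(28, 11) = 308: x ≡ 287 (mod 308).
Verify: 287 mod 7 = 0 ✓, 287 mod 4 = 3 ✓, 287 mod 11 = 1 ✓.

x ≡ 287 (mod 308).


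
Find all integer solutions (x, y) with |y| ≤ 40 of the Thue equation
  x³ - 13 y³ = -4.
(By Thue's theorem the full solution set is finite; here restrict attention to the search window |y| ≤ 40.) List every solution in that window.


The equation is x³ - 13y³ = -4. For fixed y, x³ = 13·y³ − 4, so a solution requires the RHS to be a perfect cube.
Strategy: iterate y from -40 to 40, compute RHS = 13·y³ − 4, and check whether it is a (positive or negative) perfect cube.
Check small values of y:
  y = 0: RHS = -4 is not a perfect cube.
  y = 1: RHS = 9 is not a perfect cube.
  y = -1: RHS = -17 is not a perfect cube.
  y = 2: RHS = 100 is not a perfect cube.
  y = -2: RHS = -108 is not a perfect cube.
  y = 3: RHS = 347 is not a perfect cube.
  y = -3: RHS = -355 is not a perfect cube.
Continuing the search up to |y| = 40 finds no solutions either.
No (x, y) in the scanned range satisfies the equation.

No integer solutions with |y| ≤ 40.


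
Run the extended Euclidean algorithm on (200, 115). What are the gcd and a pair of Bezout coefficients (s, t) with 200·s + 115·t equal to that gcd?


Euclidean algorithm on (200, 115) — divide until remainder is 0:
  200 = 1 · 115 + 85
  115 = 1 · 85 + 30
  85 = 2 · 30 + 25
  30 = 1 · 25 + 5
  25 = 5 · 5 + 0
gcd(200, 115) = 5.
Track Bezout coefficients alongside the remainders: start with r₀ = 200 = a·1 + b·0 (s = 1, t = 0) and r₁ = 115 = a·0 + b·1 (s = 0, t = 1); each new remainder r_{k+1} = r_{k-1} − q_k·r_k inherits s_{k+1} = s_{k-1} − q_k·s_k, t_{k+1} = t_{k-1} − q_k·t_k, so r_k = a·s_k + b·t_k at every step:
  q = 1: r = 85, s = 1 − 1·0 = 1, t = 0 − 1·1 = -1  (check: 200·1 + 115·(-1) = 85)
  q = 1: r = 30, s = 0 − 1·1 = -1, t = 1 − 1·(-1) = 2  (check: 200·(-1) + 115·2 = 30)
  q = 2: r = 25, s = 1 − 2·(-1) = 3, t = -1 − 2·2 = -5  (check: 200·3 + 115·(-5) = 25)
  q = 1: r = 5, s = -1 − 1·3 = -4, t = 2 − 1·(-5) = 7  (check: 200·(-4) + 115·7 = 5)
The row with r = 5 (the gcd) gives the Bezout coefficients s = -4, t = 7.
Result: 200 · (-4) + 115 · (7) = 5.

gcd(200, 115) = 5; s = -4, t = 7 (check: 200·(-4) + 115·7 = 5).


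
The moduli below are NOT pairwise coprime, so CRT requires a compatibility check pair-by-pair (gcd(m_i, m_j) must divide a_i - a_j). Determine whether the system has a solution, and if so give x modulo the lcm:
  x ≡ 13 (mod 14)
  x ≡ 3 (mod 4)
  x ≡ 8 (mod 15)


Moduli 14, 4, 15 are not pairwise coprime, so CRT works modulo lcm(m_i) when all pairwise compatibility conditions hold.
Pairwise compatibility: gcd(m_i, m_j) must divide a_i - a_j for every pair.
Merge one congruence at a time:
  Start: x ≡ 13 (mod 14).
  Combine with x ≡ 3 (mod 4): gcd(14, 4) = 2; 3 - 13 = -10, which IS divisible by 2, so compatible.
    Write x = 13 + 14·t and substitute into x ≡ 3 (mod 4): 14·t ≡ 3 − 13 = -10 (mod 4).
    Divide the congruence (and modulus) by g = 2: 7·t ≡ -5 (mod 2).
    Reduce coefficients mod 2: 1·t ≡ 1 (mod 2).
    So t ≡ 1 (mod 2).
    Then x = 13 + 14·1 = 27, valid modulo lcm(14, 4) = 28: x ≡ 27 (mod 28).
  Combine with x ≡ 8 (mod 15): gcd(28, 15) = 1; 8 - 27 = -19, which IS divisible by 1, so compatible.
    Write x = 27 + 28·t and substitute into x ≡ 8 (mod 15): 28·t ≡ 8 − 27 = -19 (mod 15).
    Reduce coefficients mod 15: 13·t ≡ 11 (mod 15).
    The inverse of 13 mod 15 is 7 (since 13·7 = 91 = 6·15 + 1), so t ≡ 7·11 = 77 ≡ 2 (mod 15).
    Then x = 27 + 28·2 = 83, valid modulo lcm(28, 15) = 420: x ≡ 83 (mod 420).
Verify: 83 mod 14 = 13, 83 mod 4 = 3, 83 mod 15 = 8.

x ≡ 83 (mod 420).


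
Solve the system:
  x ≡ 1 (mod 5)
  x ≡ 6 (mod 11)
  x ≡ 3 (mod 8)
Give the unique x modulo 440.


Moduli 5, 11, 8 are pairwise coprime; by CRT there is a unique solution modulo M = 5 · 11 · 8 = 440.
Solve pairwise, accumulating the modulus:
  Start with x ≡ 1 (mod 5).
  Combine with x ≡ 6 (mod 11): since gcd(5, 11) = 1, we get a unique residue mod 55.
    Write x = 1 + 5·t and substitute into x ≡ 6 (mod 11): 5·t ≡ 6 − 1 = 5 (mod 11).
    The inverse of 5 mod 11 is 9 (since 5·9 = 45 = 4·11 + 1), so t ≡ 9·5 = 45 ≡ 1 (mod 11).
    Then x = 1 + 5·1 = 6, valid modulo lcm(5, 11) = 55: x ≡ 6 (mod 55).
  Combine with x ≡ 3 (mod 8): since gcd(55, 8) = 1, we get a unique residue mod 440.
    Write x = 6 + 55·t and substitute into x ≡ 3 (mod 8): 55·t ≡ 3 − 6 = -3 (mod 8).
    Reduce coefficients mod 8: 7·t ≡ 5 (mod 8).
    The inverse of 7 mod 8 is 7 (since 7·7 = 49 = 6·8 + 1), so t ≡ 7·5 = 35 ≡ 3 (mod 8).
    Then x = 6 + 55·3 = 171, valid modulo lcm(55, 8) = 440: x ≡ 171 (mod 440).
Verify: 171 mod 5 = 1 ✓, 171 mod 11 = 6 ✓, 171 mod 8 = 3 ✓.

x ≡ 171 (mod 440).


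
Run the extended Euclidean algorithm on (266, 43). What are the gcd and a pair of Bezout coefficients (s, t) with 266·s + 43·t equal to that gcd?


Euclidean algorithm on (266, 43) — divide until remainder is 0:
  266 = 6 · 43 + 8
  43 = 5 · 8 + 3
  8 = 2 · 3 + 2
  3 = 1 · 2 + 1
  2 = 2 · 1 + 0
gcd(266, 43) = 1.
Track Bezout coefficients alongside the remainders: start with r₀ = 266 = a·1 + b·0 (s = 1, t = 0) and r₁ = 43 = a·0 + b·1 (s = 0, t = 1); each new remainder r_{k+1} = r_{k-1} − q_k·r_k inherits s_{k+1} = s_{k-1} − q_k·s_k, t_{k+1} = t_{k-1} − q_k·t_k, so r_k = a·s_k + b·t_k at every step:
  q = 6: r = 8, s = 1 − 6·0 = 1, t = 0 − 6·1 = -6  (check: 266·1 + 43·(-6) = 8)
  q = 5: r = 3, s = 0 − 5·1 = -5, t = 1 − 5·(-6) = 31  (check: 266·(-5) + 43·31 = 3)
  q = 2: r = 2, s = 1 − 2·(-5) = 11, t = -6 − 2·31 = -68  (check: 266·11 + 43·(-68) = 2)
  q = 1: r = 1, s = -5 − 1·11 = -16, t = 31 − 1·(-68) = 99  (check: 266·(-16) + 43·99 = 1)
The row with r = 1 (the gcd) gives the Bezout coefficients s = -16, t = 99.
Result: 266 · (-16) + 43 · (99) = 1.

gcd(266, 43) = 1; s = -16, t = 99 (check: 266·(-16) + 43·99 = 1).


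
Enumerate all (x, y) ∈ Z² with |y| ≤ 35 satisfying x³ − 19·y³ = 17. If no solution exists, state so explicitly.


The equation is x³ - 19y³ = 17. For fixed y, x³ = 19·y³ + 17, so a solution requires the RHS to be a perfect cube.
Strategy: iterate y from -35 to 35, compute RHS = 19·y³ + 17, and check whether it is a (positive or negative) perfect cube.
Check small values of y:
  y = 0: RHS = 17 is not a perfect cube.
  y = 1: RHS = 36 is not a perfect cube.
  y = -1: RHS = -2 is not a perfect cube.
  y = 2: RHS = 169 is not a perfect cube.
  y = -2: RHS = -135 is not a perfect cube.
  y = 3: RHS = 530 is not a perfect cube.
  y = -3: RHS = -496 is not a perfect cube.
Continuing the search up to |y| = 35 finds no solutions either.
No (x, y) in the scanned range satisfies the equation.

No integer solutions with |y| ≤ 35.


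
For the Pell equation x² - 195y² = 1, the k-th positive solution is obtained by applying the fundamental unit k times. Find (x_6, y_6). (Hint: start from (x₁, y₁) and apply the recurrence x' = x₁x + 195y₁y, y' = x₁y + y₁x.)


Step 1: Find the fundamental solution (x₁, y₁) of x² - 195y² = 1.
  Expand √195 as a continued fraction. a₀ = ⌊√195⌋ = 13; iterate m_{k+1} = d_k·a_k − m_k, d_{k+1} = (195 − m_{k+1}²)/d_k, a_{k+1} = ⌊(a₀ + m_{k+1})/d_{k+1}⌋ (starting m₀ = 0, d₀ = 1), with convergents p_k = a_k·p_{k-1} + p_{k-2}, q_k = a_k·q_{k-1} + q_{k-2} (p₋₁ = 1, q₋₁ = 0):
  k = 0: a₀ = 13; p₀/q₀ = 13/1; p₀² − 195·q₀² = 169 − 195 = -26.
  k = 1: m = 13, d = 26, a = ⌊(13 + 13)/26⌋ = 1; p/q = (1·13 + 1)/(1·1 + 0) = 14/1; p² − 195·q² = 196 − 195 = 1.
  The first convergent with p² − 195·q² = 1 gives the fundamental solution (x₁, y₁) = (14, 1).
Step 2: Apply the recurrence (x_{n+1}, y_{n+1}) = (x₁x_n + 195y₁y_n, x₁y_n + y₁x_n) repeatedly.
  From (x_1, y_1) = (14, 1): x_2 = 14·14 + 195·1·1 = 391; y_2 = 14·1 + 1·14 = 28.
  From (x_2, y_2) = (391, 28): x_3 = 14·391 + 195·1·28 = 10934; y_3 = 14·28 + 1·391 = 783.
  From (x_3, y_3) = (10934, 783): x_4 = 14·10934 + 195·1·783 = 305761; y_4 = 14·783 + 1·10934 = 21896.
  From (x_4, y_4) = (305761, 21896): x_5 = 14·305761 + 195·1·21896 = 8550374; y_5 = 14·21896 + 1·305761 = 612305.
  From (x_5, y_5) = (8550374, 612305): x_6 = 14·8550374 + 195·1·612305 = 239104711; y_6 = 14·612305 + 1·8550374 = 17122644.
Step 3: Verify x_6² - 195·y_6² = 57171062822393521 - 57171062822393520 = 1 (should be 1). ✓

(x_1, y_1) = (14, 1); (x_6, y_6) = (239104711, 17122644).


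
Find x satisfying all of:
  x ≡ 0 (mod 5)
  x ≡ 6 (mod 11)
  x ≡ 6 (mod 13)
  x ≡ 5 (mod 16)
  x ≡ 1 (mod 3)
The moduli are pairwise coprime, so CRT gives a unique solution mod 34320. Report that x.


Product of moduli M = 5 · 11 · 13 · 16 · 3 = 34320.
Merge one congruence at a time:
  Start: x ≡ 0 (mod 5).
  Combine with x ≡ 6 (mod 11); new modulus lcm = 55.
    Write x = 0 + 5·t and substitute into x ≡ 6 (mod 11): 5·t ≡ 6 − 0 = 6 (mod 11).
    The inverse of 5 mod 11 is 9 (since 5·9 = 45 = 4·11 + 1), so t ≡ 9·6 = 54 ≡ 10 (mod 11).
    Then x = 0 + 5·10 = 50, valid modulo lcm(5, 11) = 55: x ≡ 50 (mod 55).
  Combine with x ≡ 6 (mod 13); new modulus lcm = 715.
    Write x = 50 + 55·t and substitute into x ≡ 6 (mod 13): 55·t ≡ 6 − 50 = -44 (mod 13).
    Reduce coefficients mod 13: 3·t ≡ 8 (mod 13).
    The inverse of 3 mod 13 is 9 (since 3·9 = 27 = 2·13 + 1), so t ≡ 9·8 = 72 ≡ 7 (mod 13).
    Then x = 50 + 55·7 = 435, valid modulo lcm(55, 13) = 715: x ≡ 435 (mod 715).
  Combine with x ≡ 5 (mod 16); new modulus lcm = 11440.
    Write x = 435 + 715·t and substitute into x ≡ 5 (mod 16): 715·t ≡ 5 − 435 = -430 (mod 16).
    Reduce coefficients mod 16: 11·t ≡ 2 (mod 16).
    The inverse of 11 mod 16 is 3 (since 11·3 = 33 = 2·16 + 1), so t ≡ 3·2 = 6 ≡ 6 (mod 16).
    Then x = 435 + 715·6 = 4725, valid modulo lcm(715, 16) = 11440: x ≡ 4725 (mod 11440).
  Combine with x ≡ 1 (mod 3); new modulus lcm = 34320.
    Write x = 4725 + 11440·t and substitute into x ≡ 1 (mod 3): 11440·t ≡ 1 − 4725 = -4724 (mod 3).
    Reduce coefficients mod 3: 1·t ≡ 1 (mod 3).
    So t ≡ 1 (mod 3).
    Then x = 4725 + 11440·1 = 16165, valid modulo lcm(11440, 3) = 34320: x ≡ 16165 (mod 34320).
Verify against each original: 16165 mod 5 = 0, 16165 mod 11 = 6, 16165 mod 13 = 6, 16165 mod 16 = 5, 16165 mod 3 = 1.

x ≡ 16165 (mod 34320).
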